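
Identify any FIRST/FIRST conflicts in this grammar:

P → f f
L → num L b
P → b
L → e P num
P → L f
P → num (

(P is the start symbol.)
Yes. P → L f / P → num '(' on { 'num' }

A FIRST/FIRST conflict occurs when two productions N → α and N → β for the same non-terminal have FIRST(α) ∩ FIRST(β) ≠ ∅ (with ε ∈ FIRST of a nullable right-hand side, so two nullable alternatives also conflict).

FIRST sets of the non-terminals at (or reachable through a nullable prefix from) the front of some alternative:
  FIRST(L) = { 'e', 'num' }

Productions for P:
  P → f f: FIRST = { 'f' }
  P → b: FIRST = { 'b' }
  P → L f: FIRST = { 'e', 'num' }
  P → num (: FIRST = { 'num' }
Productions for L:
  L → num L b: FIRST = { 'num' }
  L → e P num: FIRST = { 'e' }

Conflict for P: P → L f and P → num (
  Overlap: { 'num' }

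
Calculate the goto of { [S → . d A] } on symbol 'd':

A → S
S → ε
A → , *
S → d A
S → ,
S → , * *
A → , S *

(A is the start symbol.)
{ [A → . , *], [A → . , S *], [A → . S], [S → . , * *], [S → . ,], [S → . d A], [S → .], [S → d . A] }

GOTO(I, 'd') = CLOSURE({ [A → αX.β] : [A → α.Xβ] ∈ I, X = 'd' })

Items with dot before 'd', with the dot advanced:
  [S → . d A] → [S → d . A]
Closure of the advanced items:
  [S → d . A] has the dot before A: add [A → . S], [A → . , *], [A → . , S *]
  [A → . S] has the dot before S: add [S → .], [S → . d A], [S → . ,], [S → . , * *]

GOTO = { [A → . , *], [A → . , S *], [A → . S], [S → . , * *], [S → . ,], [S → . d A], [S → .], [S → d . A] }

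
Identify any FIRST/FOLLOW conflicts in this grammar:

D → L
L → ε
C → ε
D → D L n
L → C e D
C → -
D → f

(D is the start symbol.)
A FIRST/FOLLOW conflict occurs when a non-terminal N has a nullable alternative N → β (β ⇒* ε) and another alternative N → α with FIRST(α) ∩ FOLLOW(N) ≠ ∅: on such a lookahead the parser cannot decide between expanding α and letting N vanish via β.

Nullable non-terminals: C, D, L.
FIRST sets used below: FIRST(L) = { '-', 'e', ε }, FIRST(D) = { '-', 'e', 'f', 'n', ε }, FIRST(C) = { '-', ε }

C: nullable alternative(s) C → ε; FOLLOW(C) = { 'e' }
  C → ε: FIRST \ {ε} = { } — this is the only nullable alternative, skip
  C → -: FIRST \ {ε} = { '-' } — disjoint from FOLLOW(C)

D: nullable alternative(s) D → L; FOLLOW(D) = { $, '-', 'e', 'n' }
  D → L: FIRST \ {ε} = { '-', 'e' } — this is the only nullable alternative, skip
  D → D L n: FIRST \ {ε} = { '-', 'e', 'f', 'n' } — overlaps FOLLOW(D) on { '-', 'e', 'n' }: CONFLICT
  D → f: FIRST \ {ε} = { 'f' } — disjoint from FOLLOW(D)

L: nullable alternative(s) L → ε; FOLLOW(L) = { $, '-', 'e', 'n' }
  L → ε: FIRST \ {ε} = { } — this is the only nullable alternative, skip
  L → C e D: FIRST \ {ε} = { '-', 'e' } — overlaps FOLLOW(L) on { '-', 'e' }: CONFLICT

So the grammar has 2 FIRST/FOLLOW conflicts (marked CONFLICT above).

Answer: Yes. D → D L n with FOLLOW(D) on { '-', 'e', 'n' }; L → C e D with FOLLOW(L) on { '-', 'e' }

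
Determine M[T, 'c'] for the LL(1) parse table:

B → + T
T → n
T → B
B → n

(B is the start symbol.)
Empty (error entry)

To find M[T, 'c'], we find productions for T where 'c' is in the predict set (PREDICT(N → α) = (FIRST(α) \ {ε}) ∪ (FOLLOW(N) if α ⇒* ε)).

Relevant sets:
  FIRST(B) = { '+', 'n' }

T → n: PREDICT = { 'n' }
T → B: PREDICT = { '+', 'n' }

M[T, 'c'] is empty (no production applies)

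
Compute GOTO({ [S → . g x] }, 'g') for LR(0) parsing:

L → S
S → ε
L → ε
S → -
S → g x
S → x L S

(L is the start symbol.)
GOTO(I, 'g') = CLOSURE({ [A → αX.β] : [A → α.Xβ] ∈ I, X = 'g' })

Items with dot before 'g', with the dot advanced:
  [S → . g x] → [S → g . x]
Closure adds nothing (no advanced item has the dot before a non-terminal).

GOTO = { [S → g . x] }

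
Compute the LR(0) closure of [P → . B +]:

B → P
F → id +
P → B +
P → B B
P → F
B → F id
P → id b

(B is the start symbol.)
To compute CLOSURE, for each item [A → α.Bβ] where B is a non-terminal, add [B → .γ] for all productions B → γ; repeat for the newly added items until nothing changes.

Start with: [P → . B +]
  [P → . B +] has the dot before B: add [B → . P], [B → . F id]
  [B → . P] has the dot before P: add [P → . B B], [P → . F], [P → . id b]
  [B → . F id] has the dot before F: add [F → . id +]
No further items can be added.

CLOSURE = { [B → . F id], [B → . P], [F → . id +], [P → . B +], [P → . B B], [P → . F], [P → . id b] }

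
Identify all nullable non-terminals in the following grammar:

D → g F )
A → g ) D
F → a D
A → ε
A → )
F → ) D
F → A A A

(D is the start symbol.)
ε-productions: A → ε
So A is immediately nullable.
F → A A A: every symbol on the right is nullable, so F is nullable too.
No further non-terminal can be added: every production for the remaining non-terminals contains a terminal or a non-nullable non-terminal.
Nullable = { 'A', 'F' }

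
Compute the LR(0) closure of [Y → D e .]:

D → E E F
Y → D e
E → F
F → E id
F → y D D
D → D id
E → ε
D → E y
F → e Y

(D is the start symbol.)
Start with: [Y → D e .]
The dot is at the end, so nothing is added.

CLOSURE = { [Y → D e .] }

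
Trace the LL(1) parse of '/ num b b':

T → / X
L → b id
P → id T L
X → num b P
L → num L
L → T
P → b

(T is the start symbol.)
Stack is shown with the top on the left.

Stack      Input        Action
------------------------------
T $        / num b b $  output T → / X
/ X $      / num b b $  match '/'
X $        num b b $    output X → num b P
num b P $  num b b $    match 'num'
b P $      b b $        match 'b'
P $        b $          output P → b
b $        b $          match 'b'
$          $            accept

The string is accepted.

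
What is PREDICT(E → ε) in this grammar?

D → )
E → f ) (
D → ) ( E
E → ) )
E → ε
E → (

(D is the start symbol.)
PREDICT(E → ε) = (FIRST(RHS) \ {ε}) ∪ (FOLLOW(E) if ε ∈ FIRST(RHS), i.e. RHS ⇒* ε)
The right-hand side is ε (FIRST(ε) = { ε }), so the predict set is FOLLOW(E) = { $ }
PREDICT(E → ε) = { $ }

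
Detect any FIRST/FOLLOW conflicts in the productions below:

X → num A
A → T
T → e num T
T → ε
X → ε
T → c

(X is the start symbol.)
Nullable non-terminals: A, T, X.
A has a nullable alternative but only one production, so nothing to check.

T: nullable alternative(s) T → ε; FOLLOW(T) = { $ }
  T → e num T: FIRST \ {ε} = { 'e' } — disjoint from FOLLOW(T)
  T → ε: FIRST \ {ε} = { } — this is the only nullable alternative, skip
  T → c: FIRST \ {ε} = { 'c' } — disjoint from FOLLOW(T)

X: nullable alternative(s) X → ε; FOLLOW(X) = { $ }
  X → num A: FIRST \ {ε} = { 'num' } — disjoint from FOLLOW(X)
  X → ε: FIRST \ {ε} = { } — this is the only nullable alternative, skip

No FIRST/FOLLOW conflicts found.

Answer: No FIRST/FOLLOW conflicts.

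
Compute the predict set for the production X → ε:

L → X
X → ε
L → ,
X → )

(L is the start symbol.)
PREDICT(X → ε) = (FIRST(RHS) \ {ε}) ∪ (FOLLOW(X) if ε ∈ FIRST(RHS), i.e. RHS ⇒* ε)
The right-hand side is ε (FIRST(ε) = { ε }), so the predict set is FOLLOW(X) = { $ }
PREDICT(X → ε) = { $ }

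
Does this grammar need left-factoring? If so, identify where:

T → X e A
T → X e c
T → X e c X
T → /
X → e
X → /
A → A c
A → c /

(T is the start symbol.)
Left-factoring is needed when two productions for the same non-terminal
share a common prefix on the right-hand side.

Productions for T:
  T → X e A
  T → X e c
  T → X e c X
  T → /
Productions for X:
  X → e
  X → /
Productions for A:
  A → A c
  A → c /

Found common prefix 'X e' in productions for T

Answer: Yes, T has productions with common prefix 'X e'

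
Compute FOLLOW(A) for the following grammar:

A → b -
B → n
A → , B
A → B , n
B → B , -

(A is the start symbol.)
{ $ }

To compute FOLLOW(A), find every occurrence of A on a right-hand side N → α A β: add FIRST(β) \ {ε}, and if β is empty or nullable also add FOLLOW(N). Iterate to a fixed point.

A is the start symbol, so $ ∈ FOLLOW(A).
A does not occur on any right-hand side.

Taking the union: FOLLOW(A) = { $ }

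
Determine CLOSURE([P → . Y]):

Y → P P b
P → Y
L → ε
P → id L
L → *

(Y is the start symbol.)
{ [P → . Y], [P → . id L], [Y → . P P b] }

To compute CLOSURE, for each item [A → α.Bβ] where B is a non-terminal, add [B → .γ] for all productions B → γ; repeat for the newly added items until nothing changes.

Start with: [P → . Y]
  [P → . Y] has the dot before Y: add [Y → . P P b]
  [Y → . P P b] has the dot before P: add [P → . id L]
No further items can be added.

CLOSURE = { [P → . Y], [P → . id L], [Y → . P P b] }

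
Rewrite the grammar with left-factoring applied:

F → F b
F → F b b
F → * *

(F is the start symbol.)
Left-factoring transforms A → αβ₁ | αβ₂ into A → αA' and A' → β₁ | β₂
(α is the longest common prefix among the alternatives). Repeat until
no nonterminal has two alternatives with a common prefix.

Round 1: F has alternatives sharing prefix 'F b'. Introduce F': F → F b F'
  Add: F' → ε
  Add: F' → b

No remaining common prefixes — done.

Resulting grammar:
F → F b F'
F' → ε
F' → b
F → * *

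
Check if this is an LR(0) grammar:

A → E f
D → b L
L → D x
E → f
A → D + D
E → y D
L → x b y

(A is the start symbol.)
A grammar is LR(0) if no state in the canonical LR(0) collection has:
  - both a shift item (dot before a terminal) and a complete item (shift-reduce conflict), or
  - two or more complete items (reduce-reduce conflict; the accept item [A' → A .] counts as a complete item here).

Augment with A' → A and build the canonical LR(0) collection (I0 = CLOSURE({[A' → . A]}), then GOTO on every symbol after a dot until no new states appear). It has 17 states:
  I0: { [A → . D + D], [A → . E f], [A' → . A], [D → . b L], [E → . f], [E → . y D] }  — shift
  I1: { [A' → A .] }  — accept
  I2: { [A → D . + D] }  — shift
  I3: { [A → E . f] }  — shift
  I4: { [D → . b L], [D → b . L], [L → . D x], [L → . x b y] }  — shift
  I5: { [E → f .] }  — reduce
  I6: { [D → . b L], [E → y . D] }  — shift
  I7: { [E → y D .] }  — reduce
  I8: { [L → D . x] }  — shift
  I9: { [D → b L .] }  — reduce
  I10: { [L → x . b y] }  — shift
  I11: { [L → x b . y] }  — shift
  I12: { [L → x b y .] }  — reduce
  I13: { [L → D x .] }  — reduce
  I14: { [A → E f .] }  — reduce
  I15: { [A → D + . D], [D → . b L] }  — shift
  I16: { [A → D + D .] }  — reduce

Every state is either a pure shift/goto state or contains exactly one complete item and nothing to shift — no conflicts. The grammar is LR(0).

Answer: Yes, the grammar is LR(0)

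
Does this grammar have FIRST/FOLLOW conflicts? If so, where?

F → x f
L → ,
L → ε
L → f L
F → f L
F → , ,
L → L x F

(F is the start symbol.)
Yes. L → L x F with FOLLOW(L) on { 'x' }

Nullable non-terminals: L.
FIRST sets used below: FIRST(L) = { ',', 'f', 'x', ε }

L: nullable alternative(s) L → ε; FOLLOW(L) = { $, 'x' }
  L → ,: FIRST \ {ε} = { ',' } — disjoint from FOLLOW(L)
  L → ε: FIRST \ {ε} = { } — this is the only nullable alternative, skip
  L → f L: FIRST \ {ε} = { 'f' } — disjoint from FOLLOW(L)
  L → L x F: FIRST \ {ε} = { ',', 'f', 'x' } — overlaps FOLLOW(L) on { 'x' }: CONFLICT

F has no nullable alternative, so no FIRST/FOLLOW check is needed there.

So the grammar has 1 FIRST/FOLLOW conflict (marked CONFLICT above).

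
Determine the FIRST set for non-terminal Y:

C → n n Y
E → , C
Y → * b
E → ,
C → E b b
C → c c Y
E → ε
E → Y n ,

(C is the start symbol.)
From Y → * b:
  - '*' is a terminal: add '*' and stop

Collecting: FIRST(Y) = { '*' }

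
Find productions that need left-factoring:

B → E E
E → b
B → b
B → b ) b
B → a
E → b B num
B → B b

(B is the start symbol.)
Left-factoring is needed when two productions for the same non-terminal
share a common prefix on the right-hand side.

Productions for B:
  B → E E
  B → b
  B → b ) b
  B → a
  B → B b
Productions for E:
  E → b
  E → b B num

Found common prefix 'b' in productions for B
Found common prefix 'b' in productions for E

Answer: Yes, B has productions with common prefix 'b'; E has productions with common prefix 'b'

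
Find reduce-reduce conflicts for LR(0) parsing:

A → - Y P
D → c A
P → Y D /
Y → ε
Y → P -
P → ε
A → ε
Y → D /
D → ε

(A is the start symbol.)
Yes — I1: [D → .] vs [P → .]; I5: [D → .] vs [P → .]; I14: [P → Y D / .] vs [Y → D / .]

A reduce-reduce conflict occurs when an LR(0) state has two complete items [A → α .] and [B → β .] — both call for a reduction, and with no lookahead the parser cannot choose between them.

Augment with A' → A and build the canonical LR(0) collection (I0 = CLOSURE({[A' → . A]}), then GOTO on every symbol after a dot until no new states appear). It has 16 states:
  I0: { [A → . - Y P], [A → .], [A' → . A] }  — shift, reduce
  I1: { [A → - . Y P], [D → . c A], [D → .], [P → . Y D /], [P → .], [Y → . D /], [Y → . P -], [Y → .] }  — shift, 3 reduces
  I2: { [A' → A .] }  — accept
  I3: { [Y → D . /] }  — shift
  I4: { [Y → P . -] }  — shift
  I5: { [A → - Y . P], [D → . c A], [D → .], [P → . Y D /], [P → .], [P → Y . D /], [Y → . D /], [Y → . P -], [Y → .] }  — shift, 3 reduces
  I6: { [A → . - Y P], [A → .], [D → c . A] }  — shift, reduce
  I7: { [D → c A .] }  — reduce
  I8: { [P → Y D . /], [Y → D . /] }  — shift
  I9: { [A → - Y P .], [Y → P . -] }  — shift, reduce
  I10: { [D → . c A], [D → .], [P → Y . D /] }  — shift, reduce
  I11: { [P → Y D . /] }  — shift
  I12: { [P → Y D / .] }  — reduce
  I13: { [Y → P - .] }  — reduce
  I14: { [P → Y D / .], [Y → D / .] }  — 2 reduces
  I15: { [Y → D / .] }  — reduce

I1 contains complete items [D → .], [P → .], [Y → .] — reduce-reduce conflict.
I5 contains complete items [D → .], [P → .], [Y → .] — reduce-reduce conflict.
I14 contains complete items [P → Y D / .], [Y → D / .] — reduce-reduce conflict.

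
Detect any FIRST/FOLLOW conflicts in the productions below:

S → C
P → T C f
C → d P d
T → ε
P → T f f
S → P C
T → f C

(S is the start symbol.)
Yes. T → f C with FOLLOW(T) on { 'f' }

A FIRST/FOLLOW conflict occurs when a non-terminal N has a nullable alternative N → β (β ⇒* ε) and another alternative N → α with FIRST(α) ∩ FOLLOW(N) ≠ ∅: on such a lookahead the parser cannot decide between expanding α and letting N vanish via β.

Nullable non-terminals: T.

T: nullable alternative(s) T → ε; FOLLOW(T) = { 'd', 'f' }
  T → ε: FIRST \ {ε} = { } — this is the only nullable alternative, skip
  T → f C: FIRST \ {ε} = { 'f' } — overlaps FOLLOW(T) on { 'f' }: CONFLICT

C, P, S have no nullable alternative, so no FIRST/FOLLOW check is needed there.

So the grammar has 1 FIRST/FOLLOW conflict (marked CONFLICT above).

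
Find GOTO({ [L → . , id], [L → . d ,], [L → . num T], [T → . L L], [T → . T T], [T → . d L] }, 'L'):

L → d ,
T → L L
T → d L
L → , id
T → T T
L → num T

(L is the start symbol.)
GOTO(I, 'L') = CLOSURE({ [A → αX.β] : [A → α.Xβ] ∈ I, X = 'L' })

Items with dot before 'L', with the dot advanced:
  [T → . L L] → [T → L . L]
Closure of the advanced items:
  [T → L . L] has the dot before L: add [L → . d ,], [L → . , id], [L → . num T]

GOTO = { [L → . , id], [L → . d ,], [L → . num T], [T → L . L] }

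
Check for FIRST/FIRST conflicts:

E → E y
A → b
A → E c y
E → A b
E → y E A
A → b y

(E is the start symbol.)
Yes. E → E y / E → A b on { 'b', 'y' }; E → E y / E → y E A on { 'y' }; E → A b / E → y E A on { 'y' }; A → b / A → E c y on { 'b' }; A → b / A → b y on { 'b' }; A → E c y / A → b y on { 'b' }

A FIRST/FIRST conflict occurs when two productions N → α and N → β for the same non-terminal have FIRST(α) ∩ FIRST(β) ≠ ∅ (with ε ∈ FIRST of a nullable right-hand side, so two nullable alternatives also conflict).

FIRST sets of the non-terminals at (or reachable through a nullable prefix from) the front of some alternative:
  FIRST(E) = { 'b', 'y' }
  FIRST(A) = { 'b', 'y' }

Productions for E:
  E → E y: FIRST = { 'b', 'y' }
  E → A b: FIRST = { 'b', 'y' }
  E → y E A: FIRST = { 'y' }
Productions for A:
  A → b: FIRST = { 'b' }
  A → E c y: FIRST = { 'b', 'y' }
  A → b y: FIRST = { 'b' }

Conflict for E: E → E y and E → A b
  Overlap: { 'b', 'y' }
Conflict for E: E → E y and E → y E A
  Overlap: { 'y' }
Conflict for E: E → A b and E → y E A
  Overlap: { 'y' }
Conflict for A: A → b and A → E c y
  Overlap: { 'b' }
Conflict for A: A → b and A → b y
  Overlap: { 'b' }
Conflict for A: A → E c y and A → b y
  Overlap: { 'b' }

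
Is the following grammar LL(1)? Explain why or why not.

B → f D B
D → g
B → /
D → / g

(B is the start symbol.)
Yes, the grammar is LL(1).

For B:
  PREDICT(B → f D B) = { 'f' }
  PREDICT(B → '/') = { '/' }
For D:
  PREDICT(D → g) = { 'g' }
  PREDICT(D → '/' g) = { '/' }

All predict sets are disjoint. The grammar IS LL(1).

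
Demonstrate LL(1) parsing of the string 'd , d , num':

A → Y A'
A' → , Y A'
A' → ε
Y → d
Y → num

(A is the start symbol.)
LL(1) parsing maintains a stack (initially the start symbol over $) and the input. At each step: if the stack top is a terminal, match it against the current input token; if it is a non-terminal N, replace it with the RHS of M[N, lookahead] (the unique production whose predict set contains the lookahead).

Stack is shown with the top on the left.

Stack     Input          Action
-------------------------------
A $       d , d , num $  output A → Y A'
Y A' $    d , d , num $  output Y → d
d A' $    d , d , num $  match 'd'
A' $      , d , num $    output A' → , Y A'
, Y A' $  , d , num $    match ','
Y A' $    d , num $      output Y → d
d A' $    d , num $      match 'd'
A' $      , num $        output A' → , Y A'
, Y A' $  , num $        match ','
Y A' $    num $          output Y → num
num A' $  num $          match 'num'
A' $      $              output A' → ε
$         $              accept

The string is accepted.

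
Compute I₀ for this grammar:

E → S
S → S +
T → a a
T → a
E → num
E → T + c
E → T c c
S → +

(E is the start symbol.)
{ [E → . S], [E → . T + c], [E → . T c c], [E → . num], [E' → . E], [S → . +], [S → . S +], [T → . a a], [T → . a] }

First, augment the grammar with E' → E
I₀ = CLOSURE({ [E' → . E] }):
  [E' → . E] has the dot before E: add [E → . S], [E → . num], [E → . T + c], [E → . T c c]
  [E → . S] has the dot before S: add [S → . S +], [S → . +]
  [E → . T + c] has the dot before T: add [T → . a a], [T → . a]
No further items can be added.

I₀ = { [E → . S], [E → . T + c], [E → . T c c], [E → . num], [E' → . E], [S → . +], [S → . S +], [T → . a a], [T → . a] }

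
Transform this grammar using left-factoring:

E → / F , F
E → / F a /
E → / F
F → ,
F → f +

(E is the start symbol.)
Left-factoring transforms A → αβ₁ | αβ₂ into A → αA' and A' → β₁ | β₂
(α is the longest common prefix among the alternatives). Repeat until
no nonterminal has two alternatives with a common prefix.

Round 1: E has alternatives sharing prefix '/ F'. Introduce E': E → / F E'
  Add: E' → , F
  Add: E' → a /
  Add: E' → ε

No remaining common prefixes — done.

Resulting grammar:
E → / F E'
E' → , F
E' → a /
E' → ε
F → ,
F → f +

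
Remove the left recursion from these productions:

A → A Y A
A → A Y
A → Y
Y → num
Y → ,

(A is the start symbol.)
A is directly left-recursive. The standard transformation for
  A → A α₁ | ... | A α_m | β₁ | ... | β_n
is
  A  → β₁ A' | ... | β_n A'
  A' → α₁ A' | ... | α_m A' | ε

A → Y becomes A → Y A'
A → A Y A becomes A' → Y A A'
A → A Y becomes A' → Y A'
Add A' → ε

Productions for other non-terminals are unchanged:
  Y → num
  Y → ,

Resulting grammar:
A → Y A'
A' → Y A A'
A' → Y A'
A' → ε
Y → num
Y → ,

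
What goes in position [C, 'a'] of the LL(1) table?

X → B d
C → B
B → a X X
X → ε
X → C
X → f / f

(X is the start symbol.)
C → B

To find M[C, 'a'], we find productions for C where 'a' is in the predict set (PREDICT(N → α) = (FIRST(α) \ {ε}) ∪ (FOLLOW(N) if α ⇒* ε)).

Relevant sets:
  FIRST(B) = { 'a' }

C → B: PREDICT = { 'a' }
  'a' is in predict set, so this production goes in M[C, 'a']

M[C, 'a'] = C → B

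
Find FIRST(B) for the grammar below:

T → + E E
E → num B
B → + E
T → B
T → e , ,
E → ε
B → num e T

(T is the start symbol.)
From B → + E:
  - '+' is a terminal: add '+' and stop
From B → num e T:
  - num is a terminal: add 'num' and stop

Collecting: FIRST(B) = { '+', 'num' }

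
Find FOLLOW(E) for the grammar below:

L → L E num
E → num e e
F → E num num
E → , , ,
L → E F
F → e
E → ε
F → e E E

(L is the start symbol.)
To compute FOLLOW(E), find every occurrence of E on a right-hand side N → α E β: add FIRST(β) \ {ε}, and if β is empty or nullable also add FOLLOW(N). Iterate to a fixed point.

In L → L E num: E is followed by num, add FIRST(num) \ {ε} = { 'num' }
In F → E num num: E is followed by num num, add FIRST(num num) \ {ε} = { 'num' }
In L → E F: E is followed by F, add FIRST(F) \ {ε} = { ',', 'e', 'num' }
In F → e E E: E is followed by E, add FIRST(E) \ {ε} = { ',', 'num' }
  E is nullable, so also add FOLLOW(F)
In F → e E E: E is at the end, add FOLLOW(F)

The FOLLOW sets referred to above (computed the same way, to a fixed point):
  FOLLOW(F) = { $, ',', 'num' }

Taking the union: FOLLOW(E) = { $, ',', 'e', 'num' }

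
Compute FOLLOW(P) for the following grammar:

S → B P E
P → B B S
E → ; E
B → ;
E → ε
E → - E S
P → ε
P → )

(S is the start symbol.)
In S → B P E: P is followed by E, add FIRST(E) \ {ε} = { '-', ';' }
  E is nullable, so also add FOLLOW(S)

The FOLLOW sets referred to above (computed the same way, to a fixed point):
  FOLLOW(S) = { $, '-', ';' }

Taking the union: FOLLOW(P) = { $, '-', ';' }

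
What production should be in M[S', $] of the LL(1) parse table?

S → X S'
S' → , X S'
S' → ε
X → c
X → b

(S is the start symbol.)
S' → ε

To find M[S', $], we find productions for S' where $ is in the predict set (PREDICT(N → α) = (FIRST(α) \ {ε}) ∪ (FOLLOW(N) if α ⇒* ε)).

Relevant sets:
  FOLLOW(S') = { $ }

S' → , X S': PREDICT = { ',' }
S' → ε: PREDICT = { $ }
  $ is in predict set, so this production goes in M[S', $]

M[S', $] = S' → ε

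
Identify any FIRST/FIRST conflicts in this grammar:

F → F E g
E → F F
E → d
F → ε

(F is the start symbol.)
FIRST sets of the non-terminals at (or reachable through a nullable prefix from) the front of some alternative:
  FIRST(F) = { 'd', 'g', ε }
  FIRST(E) = { 'd', 'g', ε }

Productions for F:
  F → F E g: FIRST = { 'd', 'g' }
  F → ε: FIRST = { ε }
Productions for E:
  E → F F: FIRST = { 'd', 'g', ε }
  E → d: FIRST = { 'd' }

Conflict for E: E → F F and E → d
  Overlap: { 'd' }

Answer: Yes. E → F F / E → d on { 'd' }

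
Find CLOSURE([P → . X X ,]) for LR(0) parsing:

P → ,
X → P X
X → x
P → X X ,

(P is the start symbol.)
Start with: [P → . X X ,]
  [P → . X X ,] has the dot before X: add [X → . P X], [X → . x]
  [X → . P X] has the dot before P: add [P → . ,]
No further items can be added.

CLOSURE = { [P → . ,], [P → . X X ,], [X → . P X], [X → . x] }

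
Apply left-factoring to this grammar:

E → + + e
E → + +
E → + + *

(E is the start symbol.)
Left-factoring transforms A → αβ₁ | αβ₂ into A → αA' and A' → β₁ | β₂
(α is the longest common prefix among the alternatives). Repeat until
no nonterminal has two alternatives with a common prefix.

Round 1: E has alternatives sharing prefix '+ +'. Introduce E': E → + + E'
  Add: E' → e
  Add: E' → ε
  Add: E' → *

No remaining common prefixes — done.

Resulting grammar:
E → + + E'
E' → e
E' → ε
E' → *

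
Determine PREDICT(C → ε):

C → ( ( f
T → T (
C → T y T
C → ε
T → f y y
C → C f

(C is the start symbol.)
PREDICT(C → ε) = (FIRST(RHS) \ {ε}) ∪ (FOLLOW(C) if ε ∈ FIRST(RHS), i.e. RHS ⇒* ε)
The right-hand side is ε (FIRST(ε) = { ε }), so the predict set is FOLLOW(C) = { $, 'f' }
PREDICT(C → ε) = { $, 'f' }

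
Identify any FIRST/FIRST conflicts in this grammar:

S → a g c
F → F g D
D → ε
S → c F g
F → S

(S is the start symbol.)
Yes. F → F g D / F → S on { 'a', 'c' }

A FIRST/FIRST conflict occurs when two productions N → α and N → β for the same non-terminal have FIRST(α) ∩ FIRST(β) ≠ ∅ (with ε ∈ FIRST of a nullable right-hand side, so two nullable alternatives also conflict).

FIRST sets of the non-terminals at (or reachable through a nullable prefix from) the front of some alternative:
  FIRST(F) = { 'a', 'c' }
  FIRST(S) = { 'a', 'c' }

Productions for S:
  S → a g c: FIRST = { 'a' }
  S → c F g: FIRST = { 'c' }
Productions for F:
  F → F g D: FIRST = { 'a', 'c' }
  F → S: FIRST = { 'a', 'c' }
D has only one production, so no FIRST/FIRST conflict is possible there.

Conflict for F: F → F g D and F → S
  Overlap: { 'a', 'c' }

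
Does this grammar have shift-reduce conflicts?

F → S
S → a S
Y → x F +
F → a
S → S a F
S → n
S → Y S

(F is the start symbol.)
Yes — I2: [F → S .] vs [S → S . a F]; I4: [F → a .] vs [S → . a S]; I9: [S → a S .] vs [S → S . a F]; I13: [S → Y S .] vs [S → S . a F]

Augment with F' → F and build the canonical LR(0) collection (I0 = CLOSURE({[F' → . F]}), then GOTO on every symbol after a dot until no new states appear). It has 14 states:
  I0: { [F → . S], [F → . a], [F' → . F], [S → . S a F], [S → . Y S], [S → . a S], [S → . n], [Y → . x F +] }  — shift
  I1: { [F' → F .] }  — accept
  I2: { [F → S .], [S → S . a F] }  — shift, reduce
  I3: { [S → . S a F], [S → . Y S], [S → . a S], [S → . n], [S → Y . S], [Y → . x F +] }  — shift
  I4: { [F → a .], [S → . S a F], [S → . Y S], [S → . a S], [S → . n], [S → a . S], [Y → . x F +] }  — shift, reduce
  I5: { [S → n .] }  — reduce
  I6: { [F → . S], [F → . a], [S → . S a F], [S → . Y S], [S → . a S], [S → . n], [Y → . x F +], [Y → x . F +] }  — shift
  I7: { [Y → x F . +] }  — shift
  I8: { [Y → x F + .] }  — reduce
  I9: { [S → S . a F], [S → a S .] }  — shift, reduce
  I10: { [S → . S a F], [S → . Y S], [S → . a S], [S → . n], [S → a . S], [Y → . x F +] }  — shift
  I11: { [F → . S], [F → . a], [S → . S a F], [S → . Y S], [S → . a S], [S → . n], [S → S a . F], [Y → . x F +] }  — shift
  I12: { [S → S a F .] }  — reduce
  I13: { [S → S . a F], [S → Y S .] }  — shift, reduce

I2 contains reduce item [F → S .] and shift item [S → S . a F] — shift-reduce conflict.
I4 contains reduce item [F → a .] and shift items [S → . a S], [S → . n], [Y → . x F +] — shift-reduce conflict.
I9 contains reduce item [S → a S .] and shift item [S → S . a F] — shift-reduce conflict.
I13 contains reduce item [S → Y S .] and shift item [S → S . a F] — shift-reduce conflict.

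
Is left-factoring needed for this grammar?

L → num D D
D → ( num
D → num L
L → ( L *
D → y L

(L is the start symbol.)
No, left-factoring is not needed

Left-factoring is needed when two productions for the same non-terminal
share a common prefix on the right-hand side.

Productions for L:
  L → num D D
  L → ( L *
Productions for D:
  D → ( num
  D → num L
  D → y L

No common prefixes found.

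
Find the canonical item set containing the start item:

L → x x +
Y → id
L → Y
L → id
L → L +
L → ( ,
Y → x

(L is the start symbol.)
{ [L → . ( ,], [L → . L +], [L → . Y], [L → . id], [L → . x x +], [L' → . L], [Y → . id], [Y → . x] }

First, augment the grammar with L' → L
I₀ = CLOSURE({ [L' → . L] }):
  [L' → . L] has the dot before L: add [L → . x x +], [L → . Y], [L → . id], [L → . L +], [L → . ( ,]
  [L → . Y] has the dot before Y: add [Y → . id], [Y → . x]
No further items can be added.

I₀ = { [L → . ( ,], [L → . L +], [L → . Y], [L → . id], [L → . x x +], [L' → . L], [Y → . id], [Y → . x] }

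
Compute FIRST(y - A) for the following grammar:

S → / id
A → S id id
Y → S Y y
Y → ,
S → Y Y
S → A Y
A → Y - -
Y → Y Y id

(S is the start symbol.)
{ 'y' }

To compute FIRST(y - A), process the symbols left to right:
Symbol y is a terminal. Add 'y' and stop.
FIRST(y - A) = { 'y' }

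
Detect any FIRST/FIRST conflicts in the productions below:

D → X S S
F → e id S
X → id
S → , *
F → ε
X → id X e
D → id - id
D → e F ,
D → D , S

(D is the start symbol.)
Yes. D → X S S / D → id '-' id on { 'id' }; D → X S S / D → D ',' S on { 'id' }; D → id '-' id / D → D ',' S on { 'id' }; D → e F ',' / D → D ',' S on { 'e' }; X → id / X → id X e on { 'id' }

A FIRST/FIRST conflict occurs when two productions N → α and N → β for the same non-terminal have FIRST(α) ∩ FIRST(β) ≠ ∅ (with ε ∈ FIRST of a nullable right-hand side, so two nullable alternatives also conflict).

FIRST sets of the non-terminals at (or reachable through a nullable prefix from) the front of some alternative:
  FIRST(X) = { 'id' }
  FIRST(D) = { 'e', 'id' }

Productions for D:
  D → X S S: FIRST = { 'id' }
  D → id - id: FIRST = { 'id' }
  D → e F ,: FIRST = { 'e' }
  D → D , S: FIRST = { 'e', 'id' }
Productions for F:
  F → e id S: FIRST = { 'e' }
  F → ε: FIRST = { ε }
Productions for X:
  X → id: FIRST = { 'id' }
  X → id X e: FIRST = { 'id' }
S has only one production, so no FIRST/FIRST conflict is possible there.

Conflict for D: D → X S S and D → id - id
  Overlap: { 'id' }
Conflict for D: D → X S S and D → D , S
  Overlap: { 'id' }
Conflict for D: D → id - id and D → D , S
  Overlap: { 'id' }
Conflict for D: D → e F , and D → D , S
  Overlap: { 'e' }
Conflict for X: X → id and X → id X e
  Overlap: { 'id' }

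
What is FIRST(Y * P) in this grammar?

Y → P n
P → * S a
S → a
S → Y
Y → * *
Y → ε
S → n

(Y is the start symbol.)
FIRST sets of the non-terminals involved (from the grammar, by fixed-point iteration):
  FIRST(Y) = { '*', ε }

To compute FIRST(Y * P), process the symbols left to right:
Symbol Y is a non-terminal. Add FIRST(Y) \ {ε} = { '*' }
Y is nullable (ε ∈ FIRST(Y)), continue to the next symbol.
Symbol * is a terminal. Add '*' and stop.
FIRST(Y * P) = { '*' }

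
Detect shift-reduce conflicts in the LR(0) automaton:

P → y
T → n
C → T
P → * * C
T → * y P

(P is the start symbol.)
Augment with P' → P and build the canonical LR(0) collection (I0 = CLOSURE({[P' → . P]}), then GOTO on every symbol after a dot until no new states appear). It has 11 states:
  I0: { [P → . * * C], [P → . y], [P' → . P] }  — shift
  I1: { [P → * . * C] }  — shift
  I2: { [P' → P .] }  — accept
  I3: { [P → y .] }  — reduce
  I4: { [C → . T], [P → * * . C], [T → . * y P], [T → . n] }  — shift
  I5: { [T → * . y P] }  — shift
  I6: { [P → * * C .] }  — reduce
  I7: { [C → T .] }  — reduce
  I8: { [T → n .] }  — reduce
  I9: { [P → . * * C], [P → . y], [T → * y . P] }  — shift
  I10: { [T → * y P .] }  — reduce

No state contains both a complete item and a shift item.

Answer: No shift-reduce conflicts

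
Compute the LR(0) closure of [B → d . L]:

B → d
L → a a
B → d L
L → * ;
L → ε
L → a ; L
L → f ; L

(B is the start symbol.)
{ [B → d . L], [L → . * ;], [L → . a ; L], [L → . a a], [L → . f ; L], [L → .] }

Start with: [B → d . L]
  [B → d . L] has the dot before L: add [L → . a a], [L → . * ;], [L → .], [L → . a ; L], [L → . f ; L]
No further items can be added.

CLOSURE = { [B → d . L], [L → . * ;], [L → . a ; L], [L → . a a], [L → . f ; L], [L → .] }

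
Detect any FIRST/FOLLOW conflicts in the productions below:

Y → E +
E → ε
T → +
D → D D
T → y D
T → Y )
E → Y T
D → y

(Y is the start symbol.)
Nullable non-terminals: E.
FIRST sets used below: FIRST(Y) = { '+' }

E: nullable alternative(s) E → ε; FOLLOW(E) = { '+' }
  E → ε: FIRST \ {ε} = { } — this is the only nullable alternative, skip
  E → Y T: FIRST \ {ε} = { '+' } — overlaps FOLLOW(E) on { '+' }: CONFLICT

D, T, Y have no nullable alternative, so no FIRST/FOLLOW check is needed there.

So the grammar has 1 FIRST/FOLLOW conflict (marked CONFLICT above).

Answer: Yes. E → Y T with FOLLOW(E) on { '+' }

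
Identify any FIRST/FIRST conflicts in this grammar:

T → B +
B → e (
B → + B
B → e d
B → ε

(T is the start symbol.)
A FIRST/FIRST conflict occurs when two productions N → α and N → β for the same non-terminal have FIRST(α) ∩ FIRST(β) ≠ ∅ (with ε ∈ FIRST of a nullable right-hand side, so two nullable alternatives also conflict).

Productions for B:
  B → e (: FIRST = { 'e' }
  B → + B: FIRST = { '+' }
  B → e d: FIRST = { 'e' }
  B → ε: FIRST = { ε }
T has only one production, so no FIRST/FIRST conflict is possible there.

Conflict for B: B → e ( and B → e d
  Overlap: { 'e' }

Answer: Yes. B → e '(' / B → e d on { 'e' }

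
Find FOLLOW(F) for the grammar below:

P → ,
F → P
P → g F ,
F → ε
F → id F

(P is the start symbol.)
To compute FOLLOW(F), find every occurrence of F on a right-hand side N → α F β: add FIRST(β) \ {ε}, and if β is empty or nullable also add FOLLOW(N). Iterate to a fixed point.

In P → g F ,: F is followed by ',', add FIRST(',') \ {ε} = { ',' }
In F → id F: F is at the end; this adds FOLLOW(F) to itself — nothing new

Taking the union: FOLLOW(F) = { ',' }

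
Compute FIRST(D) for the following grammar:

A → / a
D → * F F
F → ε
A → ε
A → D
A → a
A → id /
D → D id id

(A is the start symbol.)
{ '*' }

To compute FIRST(D), examine every production with D on the left-hand side, reading each right-hand side left to right until a non-nullable symbol is reached.

From D → * F F:
  - '*' is a terminal: add '*' and stop
From D → D id id:
  - D is the symbol being defined: contributes nothing new
    D is not nullable, so stop

Collecting: FIRST(D) = { '*' }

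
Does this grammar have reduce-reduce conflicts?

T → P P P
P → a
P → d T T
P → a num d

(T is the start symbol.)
Augment with T' → T and build the canonical LR(0) collection (I0 = CLOSURE({[T' → . T]}), then GOTO on every symbol after a dot until no new states appear). It has 11 states:
  I0: { [P → . a num d], [P → . a], [P → . d T T], [T → . P P P], [T' → . T] }  — shift
  I1: { [P → . a num d], [P → . a], [P → . d T T], [T → P . P P] }  — shift
  I2: { [T' → T .] }  — accept
  I3: { [P → a . num d], [P → a .] }  — shift, reduce
  I4: { [P → . a num d], [P → . a], [P → . d T T], [P → d . T T], [T → . P P P] }  — shift
  I5: { [P → . a num d], [P → . a], [P → . d T T], [P → d T . T], [T → . P P P] }  — shift
  I6: { [P → d T T .] }  — reduce
  I7: { [P → a num . d] }  — shift
  I8: { [P → a num d .] }  — reduce
  I9: { [P → . a num d], [P → . a], [P → . d T T], [T → P P . P] }  — shift
  I10: { [T → P P P .] }  — reduce

No state contains more than one complete item.

Answer: No reduce-reduce conflicts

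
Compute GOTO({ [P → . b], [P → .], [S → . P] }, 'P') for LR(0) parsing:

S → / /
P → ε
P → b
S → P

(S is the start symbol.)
GOTO(I, 'P') = CLOSURE({ [A → αX.β] : [A → α.Xβ] ∈ I, X = 'P' })

Items with dot before 'P', with the dot advanced:
  [S → . P] → [S → P .]
Closure adds nothing (no advanced item has the dot before a non-terminal).

GOTO = { [S → P .] }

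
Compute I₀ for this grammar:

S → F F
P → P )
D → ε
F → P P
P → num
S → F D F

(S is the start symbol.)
{ [F → . P P], [P → . P )], [P → . num], [S → . F D F], [S → . F F], [S' → . S] }

First, augment the grammar with S' → S
I₀ = CLOSURE({ [S' → . S] }):
  [S' → . S] has the dot before S: add [S → . F F], [S → . F D F]
  [S → . F F] has the dot before F: add [F → . P P]
  [F → . P P] has the dot before P: add [P → . P )], [P → . num]
No further items can be added.

I₀ = { [F → . P P], [P → . P )], [P → . num], [S → . F D F], [S → . F F], [S' → . S] }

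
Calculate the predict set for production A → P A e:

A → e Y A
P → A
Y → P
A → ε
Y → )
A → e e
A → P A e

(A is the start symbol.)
PREDICT(A → P A e) = (FIRST(RHS) \ {ε}) ∪ (FOLLOW(A) if ε ∈ FIRST(RHS), i.e. RHS ⇒* ε)
FIRST(P) = { 'e', ε }
FIRST(A) = { 'e', ε }
FIRST(P A e) = { 'e' }
ε ∉ FIRST(P A e), so FOLLOW(A) is not added.
PREDICT(A → P A e) = { 'e' }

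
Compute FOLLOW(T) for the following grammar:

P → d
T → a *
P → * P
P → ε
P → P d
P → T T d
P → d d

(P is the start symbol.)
{ 'a', 'd' }

In P → T T d: T is followed by T d, add FIRST(T d) \ {ε} = { 'a' }
In P → T T d: T is followed by d, add FIRST(d) \ {ε} = { 'd' }

Taking the union: FOLLOW(T) = { 'a', 'd' }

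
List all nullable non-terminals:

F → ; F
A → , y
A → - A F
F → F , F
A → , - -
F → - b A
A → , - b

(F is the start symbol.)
A non-terminal is nullable if it can derive ε (the empty string): either it has an ε-production, or it has a production whose right-hand side consists entirely of nullable non-terminals.

There are no ε-productions, so no non-terminal can derive ε.
No non-terminals are nullable.

Answer: None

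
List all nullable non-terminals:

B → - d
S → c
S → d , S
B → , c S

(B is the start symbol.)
None

A non-terminal is nullable if it can derive ε (the empty string): either it has an ε-production, or it has a production whose right-hand side consists entirely of nullable non-terminals.

There are no ε-productions, so no non-terminal can derive ε.
No non-terminals are nullable.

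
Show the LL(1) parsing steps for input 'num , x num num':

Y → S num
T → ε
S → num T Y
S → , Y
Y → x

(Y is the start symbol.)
Stack is shown with the top on the left.

Stack          Input              Action
----------------------------------------
Y $            num , x num num $  output Y → S num
S num $        num , x num num $  output S → num T Y
num T Y num $  num , x num num $  match 'num'
T Y num $      , x num num $      output T → ε
Y num $        , x num num $      output Y → S num
S num num $    , x num num $      output S → , Y
, Y num num $  , x num num $      match ','
Y num num $    x num num $        output Y → x
x num num $    x num num $        match 'x'
num num $      num num $          match 'num'
num $          num $              match 'num'
$              $                  accept

The string is accepted.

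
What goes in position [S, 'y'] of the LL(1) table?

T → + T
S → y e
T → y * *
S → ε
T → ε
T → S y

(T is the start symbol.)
S → y e, S → ε

To find M[S, 'y'], we find productions for S where 'y' is in the predict set (PREDICT(N → α) = (FIRST(α) \ {ε}) ∪ (FOLLOW(N) if α ⇒* ε)).

Relevant sets:
  FOLLOW(S) = { 'y' }

S → y e: PREDICT = { 'y' }
  'y' is in predict set, so this production goes in M[S, 'y']
S → ε: PREDICT = { 'y' }
  'y' is in predict set, so this production goes in M[S, 'y']

M[S, 'y'] = S → y e, S → ε  (a multiply-defined cell — the grammar is not LL(1))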